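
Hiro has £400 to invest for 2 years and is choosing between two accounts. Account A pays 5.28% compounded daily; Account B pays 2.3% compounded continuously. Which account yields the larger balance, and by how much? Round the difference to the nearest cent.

Account A, by £25.72

Account A growth factor: (1 + 0.0528/365)^730 ≈ 1.11136875; balance ≈ 444.5475.
Account B growth factor: e^(0.023·2) = e^0.046 ≈ 1.04707441; balance ≈ 418.8298.
Account A is larger by 25.7177.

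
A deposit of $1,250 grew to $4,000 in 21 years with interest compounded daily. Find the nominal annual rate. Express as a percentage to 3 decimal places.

(1 + r/365)^7665 = 4,000/1,250 = 3.2.
1 + r/365 = 3.2^(1/7665) ≈ 1.000152, so r/365 ≈ 0.00015176.
r ≈ 365·0.00015176 = 5.53923%.

5.539%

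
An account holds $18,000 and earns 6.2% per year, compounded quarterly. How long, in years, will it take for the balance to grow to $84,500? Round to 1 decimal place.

25.1 years

(1 + 0.0155)^(4t) = 84,500/18,000 = 4.6944.
4t·ln(1 + 0.0155) = ln(4.6944); 4t = 1.5464/0.0153811 ≈ 100.5376.
t ≈ 25.1344 years.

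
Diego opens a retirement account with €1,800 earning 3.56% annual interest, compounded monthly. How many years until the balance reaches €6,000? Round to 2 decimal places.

We need (1 + 0.00296667)^(12t) = 3.3333, so 12t = ln 3.3333 / ln 1.002967 ≈ 406.4352.
t ≈ 406.4352/12 = 33.8696 years.

33.87 years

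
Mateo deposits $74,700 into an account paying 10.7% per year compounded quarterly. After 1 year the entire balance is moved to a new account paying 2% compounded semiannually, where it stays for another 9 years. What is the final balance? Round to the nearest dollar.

Phase 1: 74,700·(1 + 0.02675)^4 ≈ 83,019.3728.
Phase 2: 83,019.3728·(1 + 0.01)^18 ≈ 99,303.4132.

$99,303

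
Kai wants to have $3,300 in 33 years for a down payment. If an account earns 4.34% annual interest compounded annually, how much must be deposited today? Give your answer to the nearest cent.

$812.15

Growth factor = (1 + 0.0434)^33 ≈ 4.06328672.
P = 3,300/4.06328672 ≈ 812.1504.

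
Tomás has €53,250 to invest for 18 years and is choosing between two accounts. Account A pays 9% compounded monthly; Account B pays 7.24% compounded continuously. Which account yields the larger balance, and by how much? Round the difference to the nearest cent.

A: (1 + 0.0075)^216 ≈ 5.02263755536, so 53,250 × 5.02263755536 ≈ 267,455.4498.
B: e^(0.0724·18) = e^1.3032 ≈ 3.68105722381, so 53,250 × 3.68105722381 ≈ 196,016.2972.
Difference ≈ 71,439.1527 in favor of A.

Account A, by €71,439.15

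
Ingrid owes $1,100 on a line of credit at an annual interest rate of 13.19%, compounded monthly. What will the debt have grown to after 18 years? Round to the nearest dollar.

Growth factor = (1 + 0.1319/12)^216 ≈ 10.604162636.
A ≈ 1,100 × 10.604162636 ≈ 11,664.5789.

$11,665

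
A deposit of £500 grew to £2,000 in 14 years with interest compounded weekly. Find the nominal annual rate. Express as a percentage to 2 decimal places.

(1 + r/52)^728 = 2,000/500 = 4.
1 + r/52 = 4^(1/728) ≈ 1.001906, so r/52 ≈ 0.00190606.
r ≈ 52·0.00190606 = 9.91154%.

9.91%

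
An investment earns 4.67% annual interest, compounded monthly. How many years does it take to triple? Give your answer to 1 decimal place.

(1 + 0.00389167)^(12t) = 3.
12t = ln 3 / ln(1 + 0.00389167) ≈ 1.0986/0.00388411 ≈ 282.8476.
t ≈ 23.5706.

23.6 years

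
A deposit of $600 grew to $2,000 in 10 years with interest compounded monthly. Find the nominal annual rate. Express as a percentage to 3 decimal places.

(1 + r/12)^120 = 2,000/600 = 3.33333.
1 + r/12 = 3.33333^(1/120) ≈ 1.010084, so r/12 ≈ 0.0100836.
r ≈ 12·0.0100836 = 12.10033%.

12.100%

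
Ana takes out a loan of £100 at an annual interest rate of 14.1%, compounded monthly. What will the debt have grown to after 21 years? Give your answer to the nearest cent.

Growth factor = (1 + 0.01175)^252 ≈ 18.9867089.
A ≈ 100 × 18.9867089 ≈ 1,898.6709.

£1,898.67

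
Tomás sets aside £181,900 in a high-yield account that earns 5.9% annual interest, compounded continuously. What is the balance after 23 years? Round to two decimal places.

£706,594.59

A = P·e^(rt) = 181,900·e^(0.059·23) = 181,900·e^1.357.
e^1.357 ≈ 3.88452223724, so A ≈ 706,594.5950.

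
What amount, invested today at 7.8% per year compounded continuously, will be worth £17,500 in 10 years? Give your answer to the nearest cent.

P = A·e^(−rt) = 17,500·e^(−0.78).
e^(−0.78) ≈ 0.45840601131, so P ≈ 8,022.1052.

£8,022.11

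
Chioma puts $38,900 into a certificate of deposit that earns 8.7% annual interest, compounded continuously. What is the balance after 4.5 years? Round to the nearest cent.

$57,540.80

A = P·e^(rt) = 38,900·e^(0.087·4.5) = 38,900·e^0.3915.
e^0.3915 ≈ 1.4791979275, so A ≈ 57,540.7994.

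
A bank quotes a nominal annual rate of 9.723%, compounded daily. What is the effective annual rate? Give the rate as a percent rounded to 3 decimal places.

10.210%

One year is 365 periods at 0.000266384 each: (1 + 0.000266384)^365 ≈ 1.1021.
EAR = 1.1021 − 1 ≈ 10.20996%.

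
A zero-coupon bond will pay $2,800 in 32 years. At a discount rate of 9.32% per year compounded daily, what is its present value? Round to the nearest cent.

Periodic rate = 9.32%/365 = 0.000255342; 11680 periods.
P = 2,800/(1 + 0.0932/365)^11680 ≈ 2,800/19.72761238 ≈ 141.9330.

$141.93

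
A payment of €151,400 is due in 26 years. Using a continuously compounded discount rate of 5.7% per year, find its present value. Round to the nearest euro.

€34,395

P = A·e^(−rt) = 151,400·e^(−1.482).
e^(−1.482) ≈ 0.227182867979, so P ≈ 34,395.4862.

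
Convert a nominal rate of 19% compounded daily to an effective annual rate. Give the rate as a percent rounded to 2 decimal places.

20.92%

One year is 365 periods at 0.000520548 each: (1 + 0.000520548)^365 ≈ 1.20919.
EAR = 1.20919 − 1 ≈ 20.91898%.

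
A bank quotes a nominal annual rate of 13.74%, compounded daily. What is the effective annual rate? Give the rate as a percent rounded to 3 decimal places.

14.726%

EAR = (1 + 13.74%/365)^365 − 1 = (1 + 0.000376438)^365 − 1.
(1 + 0.000376438)^365 ≈ 1.147257, so EAR ≈ 14.72573%.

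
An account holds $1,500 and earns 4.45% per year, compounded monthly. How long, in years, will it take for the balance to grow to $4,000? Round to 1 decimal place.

(1 + 0.00370833)^(12t) = 4,000/1,500 = 2.6667.
12t·ln(1 + 0.00370833) = ln(2.6667); 12t = 0.98083/0.00370147 ≈ 264.9834.
t ≈ 22.0819 years.

22.1 years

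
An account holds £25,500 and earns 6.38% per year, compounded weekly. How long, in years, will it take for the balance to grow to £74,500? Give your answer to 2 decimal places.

(1 + 0.00122692)^(52t) = 74,500/25,500 = 2.9216.
52t·ln(1 + 0.00122692) = ln(2.9216); 52t = 1.0721/0.00122617 ≈ 874.3647.
t ≈ 16.8147 years.

16.81 years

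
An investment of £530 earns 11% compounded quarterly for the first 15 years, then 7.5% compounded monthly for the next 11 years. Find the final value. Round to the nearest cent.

£6,142.76

Phase 1: 530·(1 + 0.0275)^60 ≈ 2,698.8932.
Phase 2: 2,698.8932·(1 + 0.00625)^132 ≈ 6,142.7611.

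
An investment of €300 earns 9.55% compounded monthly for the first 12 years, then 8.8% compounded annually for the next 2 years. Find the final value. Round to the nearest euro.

€1,112

Phase 1: 300·(1 + 0.0955/12)^144 ≈ 939.4047.
Phase 2: 939.4047·(1 + 0.088)^2 ≈ 1,112.0147.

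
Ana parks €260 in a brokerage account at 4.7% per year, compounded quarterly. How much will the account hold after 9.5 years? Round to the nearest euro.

Growth factor = (1 + 0.01175)^38 ≈ 1.55877021.
A ≈ 260 × 1.55877021 ≈ 405.2803.

€405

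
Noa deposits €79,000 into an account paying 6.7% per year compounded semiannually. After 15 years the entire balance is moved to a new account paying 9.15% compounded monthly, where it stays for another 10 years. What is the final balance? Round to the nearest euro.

Phase 1: 79,000·(1 + 0.0335)^30 ≈ 212,295.8576.
Phase 2: 212,295.8576·(1 + 0.007625)^120 ≈ 528,218.5145.

€528,219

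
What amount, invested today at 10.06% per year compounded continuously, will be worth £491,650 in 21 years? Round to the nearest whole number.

P = A·e^(−rt) = 491,650·e^(−2.1126).
e^(−2.1126) ≈ 0.12092315715, so P ≈ 59,451.8702.

£59,452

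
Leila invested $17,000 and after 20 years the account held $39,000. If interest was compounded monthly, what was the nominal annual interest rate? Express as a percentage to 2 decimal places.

4.16%

(1 + r/12)^240 = 39,000/17,000 = 2.29412.
1 + r/12 = 2.29412^(1/240) ≈ 1.003466, so r/12 ≈ 0.00346578.
r ≈ 12·0.00346578 = 4.15893%.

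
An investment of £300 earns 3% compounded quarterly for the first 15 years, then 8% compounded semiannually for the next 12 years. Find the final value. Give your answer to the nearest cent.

£1,204.00

After 15 years at 3%: 300 × 1.565681027 ≈ 469.7043.
Then 12 years at 8%: 469.7043 × 2.563304165 ≈ 1,203.9950.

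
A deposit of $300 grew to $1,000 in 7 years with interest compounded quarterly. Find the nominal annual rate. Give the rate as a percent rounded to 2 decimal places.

17.57%

The 28-period growth factor is 1,000/300 = 3.33333.
r/4 = 3.33333^(1/28) − 1 ≈ 0.0439369, so r ≈ 4·0.0439369 = 17.57475%.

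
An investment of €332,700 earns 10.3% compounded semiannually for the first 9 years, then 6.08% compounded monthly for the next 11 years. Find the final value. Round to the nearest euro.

Phase 1: 332,700·(1 + 0.0515)^18 ≈ 821,523.1144.
Phase 2: 821,523.1144·(1 + 0.0608/12)^132 ≈ 1,600,820.3280.

€1,600,820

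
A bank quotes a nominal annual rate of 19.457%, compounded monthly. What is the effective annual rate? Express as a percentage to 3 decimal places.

21.289%

One year is 12 periods at 0.0162142 each: (1 + 0.0162142)^12 ≈ 1.212894.
EAR = 1.212894 − 1 ≈ 21.28943%.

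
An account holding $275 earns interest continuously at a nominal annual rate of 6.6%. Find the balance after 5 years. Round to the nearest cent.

$382.52

A = P·e^(rt) = 275·e^(0.066·5) = 275·e^0.33.
e^0.33 ≈ 1.39096813, so A ≈ 382.5162.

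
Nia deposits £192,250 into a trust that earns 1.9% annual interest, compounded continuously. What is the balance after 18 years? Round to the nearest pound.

£270,642

A = P·e^(rt) = 192,250·e^(0.019·18) = 192,250·e^0.342.
e^0.342 ≈ 1.40776029751, so A ≈ 270,641.9172.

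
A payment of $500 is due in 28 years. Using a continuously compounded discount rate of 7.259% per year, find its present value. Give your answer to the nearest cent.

P = A·e^(−rt) = 500·e^(−2.03252).
e^(−2.03252) ≈ 0.131004972, so P ≈ 65.5025.

$65.50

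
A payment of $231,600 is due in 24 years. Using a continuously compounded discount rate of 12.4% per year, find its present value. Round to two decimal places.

P = A·e^(−rt) = 231,600·e^(−2.976).
e^(−2.976) ≈ 0.0509964120854, so P ≈ 11,810.7690.

$11,810.77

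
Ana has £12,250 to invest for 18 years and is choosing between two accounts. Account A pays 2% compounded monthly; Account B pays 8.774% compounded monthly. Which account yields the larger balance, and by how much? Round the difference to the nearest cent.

Account B, by £41,539.25

A: (1 + 0.02/12)^216 ≈ 1.4328999573, so 12,250 × 1.4328999573 ≈ 17,553.0245.
B: (1 + 0.08774/12)^216 ≈ 4.8238591421, so 12,250 × 4.8238591421 ≈ 59,092.2745.
Difference ≈ 41,539.2500 in favor of B.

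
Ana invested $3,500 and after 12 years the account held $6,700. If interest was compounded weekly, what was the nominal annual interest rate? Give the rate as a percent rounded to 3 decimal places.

(1 + r/52)^624 = 6,700/3,500 = 1.91429.
1 + r/52 = 1.91429^(1/624) ≈ 1.001041, so r/52 ≈ 0.00104116.
r ≈ 52·0.00104116 = 5.41402%.

5.414%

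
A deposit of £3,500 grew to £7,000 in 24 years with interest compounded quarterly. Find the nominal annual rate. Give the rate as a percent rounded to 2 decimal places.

2.90%

The 96-period growth factor is 7,000/3,500 = 2.
r/4 = 2^(1/96) − 1 ≈ 0.00724641, so r ≈ 4·0.00724641 = 2.89856%.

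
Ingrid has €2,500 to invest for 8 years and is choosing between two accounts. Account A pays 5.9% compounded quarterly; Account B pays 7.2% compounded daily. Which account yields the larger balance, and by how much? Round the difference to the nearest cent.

A: (1 + 0.01475)^32 ≈ 1.597680445, so 2,500 × 1.597680445 ≈ 3,994.2011.
B: (1 + 0.072/365)^2920 ≈ 1.778807501, so 2,500 × 1.778807501 ≈ 4,447.0188.
Difference ≈ 452.8176 in favor of B.

Account B, by €452.82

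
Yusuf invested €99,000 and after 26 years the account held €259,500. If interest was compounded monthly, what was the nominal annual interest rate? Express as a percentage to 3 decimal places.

(1 + r/12)^312 = 259,500/99,000 = 2.62121.
1 + r/12 = 2.62121^(1/312) ≈ 1.003093, so r/12 ≈ 0.00309335.
r ≈ 12·0.00309335 = 3.71203%.

3.712%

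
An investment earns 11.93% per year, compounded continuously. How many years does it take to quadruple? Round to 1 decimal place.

11.6 years

e^(0.1193t) = 4, so 0.1193t = ln 4 ≈ 1.3863.
t ≈ 1.3863/0.1193 ≈ 11.6202.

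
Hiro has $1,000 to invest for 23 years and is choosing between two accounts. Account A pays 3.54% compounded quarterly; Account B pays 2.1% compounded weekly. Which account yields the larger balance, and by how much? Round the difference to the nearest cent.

Account A, by $628.53

A: (1 + 0.00885)^92 ≈ 2.249298257, so 1,000 × 2.249298257 ≈ 2,249.2983.
B: (1 + 0.021/52)^1196 ≈ 1.620771868, so 1,000 × 1.620771868 ≈ 1,620.7719.
Difference ≈ 628.5264 in favor of A.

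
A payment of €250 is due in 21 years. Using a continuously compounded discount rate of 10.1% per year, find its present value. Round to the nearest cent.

€29.98

P = A·e^(−rt) = 250·e^(−2.121).
e^(−2.121) ≈ 0.119911657, so P ≈ 29.9779.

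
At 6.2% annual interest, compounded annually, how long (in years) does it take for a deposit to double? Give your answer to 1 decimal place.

(1 + 0.062)^t = 2.
t = ln 2 / ln(1 + 0.062) ≈ 0.69315/0.0601539 ≈ 11.5229.

11.5 years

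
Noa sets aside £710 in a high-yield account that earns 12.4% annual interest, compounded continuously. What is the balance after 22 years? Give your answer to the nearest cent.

£10,864.60

A = P·e^(rt) = 710·e^(0.124·22) = 710·e^2.728.
e^2.728 ≈ 15.302251891, so A ≈ 10,864.5988.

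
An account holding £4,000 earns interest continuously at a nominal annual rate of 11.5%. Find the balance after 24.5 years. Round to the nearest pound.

£66,940

A = P·e^(rt) = 4,000·e^(0.115·24.5) = 4,000·e^2.8175.
e^2.8175 ≈ 16.734960929, so A ≈ 66,939.8437.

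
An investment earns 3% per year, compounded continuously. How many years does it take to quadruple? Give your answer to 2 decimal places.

46.21 years

e^(0.03t) = 4, so 0.03t = ln 4 ≈ 1.3863.
t ≈ 1.3863/0.03 ≈ 46.2098.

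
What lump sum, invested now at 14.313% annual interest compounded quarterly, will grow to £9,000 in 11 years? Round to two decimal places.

£1,916.13

Periodic rate = 14.313%/4 = 0.0357825; 44 periods.
P = 9,000/(1 + 0.0357825)^44 ≈ 9,000/4.696961956 ≈ 1,916.1322.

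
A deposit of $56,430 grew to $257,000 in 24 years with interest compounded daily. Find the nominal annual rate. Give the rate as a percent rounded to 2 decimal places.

6.32%

(1 + r/365)^8760 = 257,000/56,430 = 4.55432.
1 + r/365 = 4.55432^(1/8760) ≈ 1.000173, so r/365 ≈ 0.000173083.
r ≈ 365·0.000173083 = 6.31753%.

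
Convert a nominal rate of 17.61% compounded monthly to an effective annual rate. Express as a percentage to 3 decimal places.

19.103%

One year is 12 periods at 0.014675 each: (1 + 0.014675)^12 ≈ 1.191032.
EAR = 1.191032 − 1 ≈ 19.10323%.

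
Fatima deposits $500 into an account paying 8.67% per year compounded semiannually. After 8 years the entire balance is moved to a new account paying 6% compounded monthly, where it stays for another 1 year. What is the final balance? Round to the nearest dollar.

After 8 years at 8.67%: 500 × 1.971879292 ≈ 985.9396.
Then 1 years at 6%: 985.9396 × 1.061677812 ≈ 1,046.7502.

$1,047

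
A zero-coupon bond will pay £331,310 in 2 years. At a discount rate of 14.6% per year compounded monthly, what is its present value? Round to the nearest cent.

£247,848.22

Periodic rate = 14.6%/12 = 0.0121667; 24 periods.
P = 331,310/(1 + 0.146/12)^24 ≈ 331,310/1.33674552143 ≈ 247,848.2214.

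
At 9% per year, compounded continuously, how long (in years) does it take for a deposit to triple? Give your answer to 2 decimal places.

e^(0.09t) = 3, so 0.09t = ln 3 ≈ 1.0986.
t ≈ 1.0986/0.09 ≈ 12.2068.

12.21 years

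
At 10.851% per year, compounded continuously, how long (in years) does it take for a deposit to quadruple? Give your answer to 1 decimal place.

e^(0.10851t) = 4, so 0.10851t = ln 4 ≈ 1.3863.
t ≈ 1.3863/0.10851 ≈ 12.7757.

12.8 years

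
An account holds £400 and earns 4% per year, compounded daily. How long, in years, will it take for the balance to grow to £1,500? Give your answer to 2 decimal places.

We need (1 + 0.000109589)^(365t) = 3.75, so 365t = ln 3.75 / ln 1.00011 ≈ 12061.6829.
t ≈ 12061.6829/365 = 33.0457 years.

33.05 years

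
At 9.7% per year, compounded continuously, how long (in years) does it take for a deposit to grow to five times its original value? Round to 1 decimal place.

e^(0.097t) = 5, so 0.097t = ln 5 ≈ 1.6094.
t ≈ 1.6094/0.097 ≈ 16.5921.

16.6 years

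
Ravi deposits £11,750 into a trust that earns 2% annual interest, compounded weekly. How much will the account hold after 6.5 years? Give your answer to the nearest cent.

£13,380.90

Periodic rate = 2%/52 = 0.000384615; periods = 52·6.5 = 338.
A = 11,750·(1 + 0.02/52)^338 ≈ 11,750·1.1387999203 ≈ 13,380.8991.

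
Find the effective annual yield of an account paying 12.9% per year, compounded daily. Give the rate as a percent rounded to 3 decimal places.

EAR = (1 + 12.9%/365)^365 − 1 = (1 + 0.000353425)^365 − 1.
(1 + 0.000353425)^365 ≈ 1.137664, so EAR ≈ 13.76642%.

13.766%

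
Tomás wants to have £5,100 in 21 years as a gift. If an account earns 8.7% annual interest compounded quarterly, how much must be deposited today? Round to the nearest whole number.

£837

Growth factor = (1 + 0.02175)^84 ≈ 6.094671415.
P = 5,100/6.094671415 ≈ 836.7965.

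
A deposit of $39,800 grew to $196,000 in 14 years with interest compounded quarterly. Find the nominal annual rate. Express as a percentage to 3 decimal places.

11.551%

The 56-period growth factor is 196,000/39,800 = 4.92462.
r/4 = 4.92462^(1/56) − 1 ≈ 0.0288778, so r ≈ 4·0.0288778 = 11.55113%.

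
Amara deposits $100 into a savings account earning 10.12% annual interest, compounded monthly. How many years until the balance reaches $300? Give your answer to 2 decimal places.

10.90 years

(1 + 0.00843333)^(12t) = 300/100 = 3.
12t·ln(1 + 0.00843333) = ln(3); 12t = 1.0986/0.00839797 ≈ 130.8188.
t ≈ 10.9016 years.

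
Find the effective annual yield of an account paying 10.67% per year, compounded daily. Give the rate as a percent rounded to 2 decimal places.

11.26%

EAR = (1 + 10.67%/365)^365 − 1 = (1 + 0.000292329)^365 − 1.
(1 + 0.000292329)^365 ≈ 1.112583, so EAR ≈ 11.25831%.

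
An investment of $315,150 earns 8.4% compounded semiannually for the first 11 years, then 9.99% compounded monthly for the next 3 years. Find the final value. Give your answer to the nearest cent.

$1,050,089.68

After 11 years at 8.4%: 315,150 × 2.472235379448 ≈ 779,124.9798.
Then 3 years at 9.99%: 779,124.9798 × 1.347780788472 ≈ 1,050,089.6796.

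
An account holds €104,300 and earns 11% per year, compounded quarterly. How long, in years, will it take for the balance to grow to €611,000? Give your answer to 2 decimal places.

16.29 years

(1 + 0.0275)^(4t) = 611,000/104,300 = 5.8581.
4t·ln(1 + 0.0275) = ln(5.8581); 4t = 1.7678/0.0271287 ≈ 65.1645.
t ≈ 16.2911 years.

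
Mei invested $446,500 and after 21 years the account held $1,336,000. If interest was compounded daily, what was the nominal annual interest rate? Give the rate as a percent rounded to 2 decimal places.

(1 + r/365)^7665 = 1,336,000/446,500 = 2.99216.
1 + r/365 = 2.99216^(1/7665) ≈ 1.000143, so r/365 ≈ 0.000142997.
r ≈ 365·0.000142997 = 5.21940%.

5.22%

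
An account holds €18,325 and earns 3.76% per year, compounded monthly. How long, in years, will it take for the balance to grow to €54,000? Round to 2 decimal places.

28.79 years

We need (1 + 0.00313333)^(12t) = 2.9468, so 12t = ln 2.9468 / ln 1.003133 ≈ 345.4500.
t ≈ 345.4500/12 = 28.7875 years.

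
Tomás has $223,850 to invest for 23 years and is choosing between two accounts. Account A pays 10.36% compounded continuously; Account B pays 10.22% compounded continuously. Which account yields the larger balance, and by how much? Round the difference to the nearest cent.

Account A, by $76,855.77

Account A growth factor: e^(0.1036·23) = e^2.3828 ≈ 10.83519898673; balance ≈ 2,425,459.2932.
Account B growth factor: e^(0.1022·23) = e^2.3506 ≈ 10.49186295434; balance ≈ 2,348,603.5223.
Account A is larger by 76,855.7708.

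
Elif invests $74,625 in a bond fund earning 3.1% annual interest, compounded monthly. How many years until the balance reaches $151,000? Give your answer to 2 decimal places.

22.76 years

We need (1 + 0.00258333)^(12t) = 2.0235, so 12t = ln 2.0235 / ln 1.002583 ≈ 273.1797.
t ≈ 273.1797/12 = 22.7650 years.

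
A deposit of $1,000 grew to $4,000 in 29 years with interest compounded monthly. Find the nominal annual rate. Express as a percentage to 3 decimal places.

(1 + r/12)^348 = 4,000/1,000 = 4.
1 + r/12 = 4^(1/348) ≈ 1.003992, so r/12 ≈ 0.00399155.
r ≈ 12·0.00399155 = 4.78986%.

4.790%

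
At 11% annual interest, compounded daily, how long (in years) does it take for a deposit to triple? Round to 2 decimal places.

(1 + 0.00030137)^(365t) = 3.
365t = ln 3 / ln(1 + 0.00030137) ≈ 1.0986/0.000301324 ≈ 3645.9446.
t ≈ 9.9889.

9.99 years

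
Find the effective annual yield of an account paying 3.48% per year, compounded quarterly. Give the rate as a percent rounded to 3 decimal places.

3.526%

EAR = (1 + 3.48%/4)^4 − 1 = (1 + 0.0087)^4 − 1.
(1 + 0.0087)^4 ≈ 1.035257, so EAR ≈ 3.52568%.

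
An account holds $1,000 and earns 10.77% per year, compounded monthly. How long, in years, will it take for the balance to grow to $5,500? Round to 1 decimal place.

15.9 years

We need (1 + 0.008975)^(12t) = 5.5, so 12t = ln 5.5 / ln 1.008975 ≈ 190.7952.
t ≈ 190.7952/12 = 15.8996 years.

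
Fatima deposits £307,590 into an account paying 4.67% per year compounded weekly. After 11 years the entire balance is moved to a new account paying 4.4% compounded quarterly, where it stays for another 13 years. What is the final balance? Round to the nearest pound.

Phase 1: 307,590·(1 + 0.0467/52)^572 ≈ 514,007.1595.
Phase 2: 514,007.1595·(1 + 0.011)^52 ≈ 907,881.6932.

£907,882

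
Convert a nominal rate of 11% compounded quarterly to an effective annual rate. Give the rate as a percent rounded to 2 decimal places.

11.46%

One year is 4 periods at 0.0275 each: (1 + 0.0275)^4 ≈ 1.114621.
EAR = 1.114621 − 1 ≈ 11.46213%.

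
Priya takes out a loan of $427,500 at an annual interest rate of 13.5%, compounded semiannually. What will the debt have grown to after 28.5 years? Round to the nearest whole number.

Growth factor = (1 + 0.0675)^57 ≈ 41.397047790343.
A ≈ 427,500 × 41.397047790343 ≈ 17,697,237.9304.

$17,697,238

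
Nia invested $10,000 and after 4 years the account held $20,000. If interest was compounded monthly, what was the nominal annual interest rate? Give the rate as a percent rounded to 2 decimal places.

(1 + r/12)^48 = 20,000/10,000 = 2.
1 + r/12 = 2^(1/48) ≈ 1.014545, so r/12 ≈ 0.0145453.
r ≈ 12·0.0145453 = 17.45440%.

17.45%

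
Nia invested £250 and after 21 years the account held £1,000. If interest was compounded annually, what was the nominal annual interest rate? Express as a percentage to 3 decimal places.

6.824%

(1 + r)^21 = 1,000/250 = 4.
1 + r = 4^(1/21) ≈ 1.068242, so r ≈ 0.0682417.
r ≈ 6.82417%.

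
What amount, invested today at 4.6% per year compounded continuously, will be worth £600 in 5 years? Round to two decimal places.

£476.72

P = A·e^(−rt) = 600·e^(−0.23).
e^(−0.23) ≈ 0.794533603, so P ≈ 476.7202.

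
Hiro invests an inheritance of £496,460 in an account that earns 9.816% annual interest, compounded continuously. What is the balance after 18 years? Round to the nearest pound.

£2,905,564

A = P·e^(rt) = 496,460·e^(0.09816·18) = 496,460·e^1.76688.
e^1.76688 ≈ 5.852564843818, so A ≈ 2,905,564.3424.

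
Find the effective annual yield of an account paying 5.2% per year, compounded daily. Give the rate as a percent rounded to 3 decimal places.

One year is 365 periods at 0.000142466 each: (1 + 0.000142466)^365 ≈ 1.053372.
EAR = 1.053372 − 1 ≈ 5.33718%.

5.337%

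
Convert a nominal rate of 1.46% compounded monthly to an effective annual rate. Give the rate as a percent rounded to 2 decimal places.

1.47%

One year is 12 periods at 0.00121667 each: (1 + 0.00121667)^12 ≈ 1.014698.
EAR = 1.014698 − 1 ≈ 1.46981%.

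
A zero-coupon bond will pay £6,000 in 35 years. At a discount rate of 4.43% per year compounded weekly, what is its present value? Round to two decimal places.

£1,273.69

Growth factor = (1 + 0.0443/52)^1820 ≈ 4.710716038.
P = 6,000/4.710716038 ≈ 1,273.6917.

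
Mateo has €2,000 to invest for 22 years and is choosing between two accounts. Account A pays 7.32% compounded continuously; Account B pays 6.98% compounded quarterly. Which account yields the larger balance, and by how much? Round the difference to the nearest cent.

A: e^(0.0732·22) = e^1.6104 ≈ 5.0048127526, so 2,000 × 5.0048127526 ≈ 10,009.6255.
B: (1 + 0.01745)^88 ≈ 4.583008879, so 2,000 × 4.583008879 ≈ 9,166.0178.
Difference ≈ 843.6077 in favor of A.

Account A, by €843.61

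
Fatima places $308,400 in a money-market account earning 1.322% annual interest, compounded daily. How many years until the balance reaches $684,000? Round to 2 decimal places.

We need (1 + 0.0000362192)^(365t) = 2.2179, so 365t = ln 2.2179 / ln 1.000036 ≈ 21993.1744.
t ≈ 21993.1744/365 = 60.2553 years.

60.26 years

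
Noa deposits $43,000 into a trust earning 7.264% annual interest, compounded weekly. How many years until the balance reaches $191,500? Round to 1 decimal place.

20.6 years

(1 + 0.00139692)^(52t) = 191,500/43,000 = 4.4535.
52t·ln(1 + 0.00139692) = ln(4.4535); 52t = 1.4937/0.00139595 ≈ 1070.0165.
t ≈ 20.5772 years.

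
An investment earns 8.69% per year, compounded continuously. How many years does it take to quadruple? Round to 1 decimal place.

16.0 years

e^(0.0869t) = 4, so 0.0869t = ln 4 ≈ 1.3863.
t ≈ 1.3863/0.0869 ≈ 15.9528.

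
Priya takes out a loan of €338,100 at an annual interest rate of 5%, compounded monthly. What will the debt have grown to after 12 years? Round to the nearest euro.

Periodic rate = 5%/12 = 0.00416667; periods = 12·12 = 144.
A = 338,100·(1 + 0.05/12)^144 ≈ 338,100·1.81984887406 ≈ 615,290.9043.

€615,291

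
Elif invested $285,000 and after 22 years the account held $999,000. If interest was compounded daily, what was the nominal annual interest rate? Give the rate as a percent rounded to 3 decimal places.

(1 + r/365)^8030 = 999,000/285,000 = 3.50526.
1 + r/365 = 3.50526^(1/8030) ≈ 1.000156, so r/365 ≈ 0.00015621.
r ≈ 365·0.00015621 = 5.70165%.

5.702%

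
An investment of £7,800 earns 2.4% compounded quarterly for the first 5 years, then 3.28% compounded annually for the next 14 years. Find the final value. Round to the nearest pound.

£13,813

Phase 1: 7,800·(1 + 0.006)^20 ≈ 8,791.3226.
Phase 2: 8,791.3226·(1 + 0.0328)^14 ≈ 13,812.7906.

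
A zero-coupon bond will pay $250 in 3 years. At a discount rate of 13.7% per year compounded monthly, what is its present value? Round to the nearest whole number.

Growth factor = (1 + 0.137/12)^36 ≈ 1.50481743.
P = 250/1.50481743 ≈ 166.1331.

$166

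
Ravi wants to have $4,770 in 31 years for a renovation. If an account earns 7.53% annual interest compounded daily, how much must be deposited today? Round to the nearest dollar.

$462

Periodic rate = 7.53%/365 = 0.000206301; 11315 periods.
P = 4,770/(1 + 0.0753/365)^11315 ≈ 4,770/10.31974704 ≈ 462.2206.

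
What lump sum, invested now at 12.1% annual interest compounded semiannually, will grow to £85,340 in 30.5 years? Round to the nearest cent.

Growth factor = (1 + 0.0605)^61 ≈ 35.987447474.
P = 85,340/35.987447474 ≈ 2,371.3824.

£2,371.38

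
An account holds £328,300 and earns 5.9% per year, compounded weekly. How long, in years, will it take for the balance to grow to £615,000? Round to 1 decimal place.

We need (1 + 0.00113462)^(52t) = 1.8733, so 52t = ln 1.8733 / ln 1.001135 ≈ 553.5360.
t ≈ 553.5360/52 = 10.6449 years.

10.6 years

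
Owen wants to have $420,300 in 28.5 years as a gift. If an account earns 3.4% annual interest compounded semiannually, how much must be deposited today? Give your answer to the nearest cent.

Growth factor = (1 + 0.017)^57 ≈ 2.6139321874.
P = 420,300/2.6139321874 ≈ 160,792.2356.

$160,792.24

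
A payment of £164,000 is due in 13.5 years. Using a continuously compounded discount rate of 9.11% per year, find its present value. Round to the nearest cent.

P = A·e^(−rt) = 164,000·e^(−1.22985).
e^(−1.22985) ≈ 0.292336424856, so P ≈ 47,943.1737.

£47,943.17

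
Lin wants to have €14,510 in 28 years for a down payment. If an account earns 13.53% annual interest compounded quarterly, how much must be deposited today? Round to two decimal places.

Growth factor = (1 + 0.033825)^112 ≈ 41.501841711.
P = 14,510/41.501841711 ≈ 349.6230.

€349.62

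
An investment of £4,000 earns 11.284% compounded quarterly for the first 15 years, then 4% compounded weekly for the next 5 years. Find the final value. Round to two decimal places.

Phase 1: 4,000·(1 + 0.02821)^60 ≈ 21,230.9483.
Phase 2: 21,230.9483·(1 + 0.04/52)^260 ≈ 25,929.5451.

£25,929.55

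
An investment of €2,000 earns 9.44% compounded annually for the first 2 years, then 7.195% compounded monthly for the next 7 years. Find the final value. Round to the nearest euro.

€3,958

After 2 years at 9.44%: 2,000 × 1.19771136 ≈ 2,395.4227.
Then 7 years at 7.195%: 2,395.4227 × 1.652263404 ≈ 3,957.8693.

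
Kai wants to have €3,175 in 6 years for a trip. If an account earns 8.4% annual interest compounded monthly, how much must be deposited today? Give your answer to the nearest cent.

Periodic rate = 8.4%/12 = 0.007; 72 periods.
P = 3,175/(1 + 0.007)^72 ≈ 3,175/1.652425468 ≈ 1,921.4180.

€1,921.42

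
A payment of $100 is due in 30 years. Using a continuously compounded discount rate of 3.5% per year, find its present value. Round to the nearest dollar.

$35

P = A·e^(−rt) = 100·e^(−1.05).
e^(−1.05) ≈ 0.34993775, so P ≈ 34.9938.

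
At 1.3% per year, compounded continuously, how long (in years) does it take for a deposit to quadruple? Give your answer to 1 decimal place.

106.6 years

e^(0.013t) = 4, so 0.013t = ln 4 ≈ 1.3863.
t ≈ 1.3863/0.013 ≈ 106.6380.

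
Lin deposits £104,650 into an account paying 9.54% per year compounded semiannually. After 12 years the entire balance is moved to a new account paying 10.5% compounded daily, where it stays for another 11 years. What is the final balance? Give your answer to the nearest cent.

Phase 1: 104,650·(1 + 0.0477)^24 ≈ 320,203.3613.
Phase 2: 320,203.3613·(1 + 0.105/365)^4015 ≈ 1,016,164.1699.

£1,016,164.17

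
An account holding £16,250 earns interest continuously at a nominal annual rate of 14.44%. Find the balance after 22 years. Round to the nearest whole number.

£389,511

A = P·e^(rt) = 16,250·e^(0.1444·22) = 16,250·e^3.1768.
e^3.1768 ≈ 23.9699269289, so A ≈ 389,511.3126.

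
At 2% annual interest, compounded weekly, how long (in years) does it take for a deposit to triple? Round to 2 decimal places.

(1 + 0.000384615)^(52t) = 3.
52t = ln 3 / ln(1 + 0.000384615) ≈ 1.0986/0.000384541 ≈ 2856.9412.
t ≈ 54.9412.

54.94 years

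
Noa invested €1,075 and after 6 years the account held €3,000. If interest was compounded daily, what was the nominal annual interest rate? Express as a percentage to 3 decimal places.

The 2190-period growth factor is 3,000/1,075 = 2.7907.
r/365 = 2.7907^(1/2190) − 1 ≈ 0.000468736, so r ≈ 365·0.000468736 = 17.10887%.

17.109%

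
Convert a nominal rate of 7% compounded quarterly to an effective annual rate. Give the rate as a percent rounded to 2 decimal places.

One year is 4 periods at 0.0175 each: (1 + 0.0175)^4 ≈ 1.071859.
EAR = 1.071859 − 1 ≈ 7.18590%.

7.19%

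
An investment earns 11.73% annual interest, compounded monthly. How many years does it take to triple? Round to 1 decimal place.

9.4 years

(1 + 0.009775)^(12t) = 3.
12t = ln 3 / ln(1 + 0.009775) ≈ 1.0986/0.00972753 ≈ 112.9384.
t ≈ 9.4115.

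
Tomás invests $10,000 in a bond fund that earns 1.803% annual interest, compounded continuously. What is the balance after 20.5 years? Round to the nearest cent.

A = P·e^(rt) = 10,000·e^(0.01803·20.5) = 10,000·e^0.369615.
e^0.369615 ≈ 1.4471773441, so A ≈ 14,471.7734.

$14,471.77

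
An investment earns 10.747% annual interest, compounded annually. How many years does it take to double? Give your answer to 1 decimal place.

6.8 years

(1 + 0.10747)^t = 2.
t = ln 2 / ln(1 + 0.10747) ≈ 0.69315/0.102078 ≈ 6.7904.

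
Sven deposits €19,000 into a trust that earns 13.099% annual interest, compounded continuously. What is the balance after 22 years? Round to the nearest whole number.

A = P·e^(rt) = 19,000·e^(0.13099·22) = 19,000·e^2.88178.
e^2.88178 ≈ 17.846010824, so A ≈ 339,074.2057.

€339,074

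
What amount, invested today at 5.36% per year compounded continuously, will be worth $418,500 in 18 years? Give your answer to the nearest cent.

P = A·e^(−rt) = 418,500·e^(−0.9648).
e^(−0.9648) ≈ 0.381059403999, so P ≈ 159,473.3606.

$159,473.36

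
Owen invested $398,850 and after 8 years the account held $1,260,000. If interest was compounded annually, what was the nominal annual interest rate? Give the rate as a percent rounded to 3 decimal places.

15.464%

The 8-period growth factor is 1,260,000/398,850 = 3.15908.
r = 3.15908^(1/8) − 1 ≈ 0.154636, i.e. 15.46361%.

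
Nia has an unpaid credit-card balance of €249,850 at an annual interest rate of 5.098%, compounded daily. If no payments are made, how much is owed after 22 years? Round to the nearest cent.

€766,889.27

Growth factor = (1 + 0.05098/365)^8030 ≈ 3.06939870993.
A ≈ 249,850 × 3.06939870993 ≈ 766,889.2677.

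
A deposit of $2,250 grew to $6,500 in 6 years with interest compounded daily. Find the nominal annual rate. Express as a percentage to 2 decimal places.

17.69%

(1 + r/365)^2190 = 6,500/2,250 = 2.88889.
1 + r/365 = 2.88889^(1/2190) ≈ 1.000485, so r/365 ≈ 0.000484534.
r ≈ 365·0.000484534 = 17.68548%.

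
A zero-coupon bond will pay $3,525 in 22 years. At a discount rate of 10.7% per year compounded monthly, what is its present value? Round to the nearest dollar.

Growth factor = (1 + 0.107/12)^264 ≈ 10.41833313.
P = 3,525/10.41833313 ≈ 338.3459.

$338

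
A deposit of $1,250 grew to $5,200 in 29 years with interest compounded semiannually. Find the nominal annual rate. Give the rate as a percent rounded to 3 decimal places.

(1 + r/2)^58 = 5,200/1,250 = 4.16.
1 + r/2 = 4.16^(1/58) ≈ 1.024882, so r/2 ≈ 0.0248824.
r ≈ 2·0.0248824 = 4.97647%.

4.976%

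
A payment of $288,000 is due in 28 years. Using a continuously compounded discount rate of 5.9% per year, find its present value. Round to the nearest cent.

$55,199.86

P = A·e^(−rt) = 288,000·e^(−1.652).
e^(−1.652) ≈ 0.191666192647, so P ≈ 55,199.8635.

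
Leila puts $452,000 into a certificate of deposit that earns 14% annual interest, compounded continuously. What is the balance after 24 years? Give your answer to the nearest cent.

A = P·e^(rt) = 452,000·e^(0.14·24) = 452,000·e^3.36.
e^3.36 ≈ 28.789190879243, so A ≈ 13,012,714.2774.

$13,012,714.28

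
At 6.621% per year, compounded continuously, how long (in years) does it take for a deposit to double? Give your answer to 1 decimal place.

e^(0.06621t) = 2, so 0.06621t = ln 2 ≈ 0.69315.
t ≈ 0.69315/0.06621 ≈ 10.4689.

10.5 years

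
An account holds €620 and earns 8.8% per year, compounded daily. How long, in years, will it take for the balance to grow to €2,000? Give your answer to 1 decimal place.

13.3 years

(1 + 0.000241096)^(365t) = 2,000/620 = 3.2258.
365t·ln(1 + 0.000241096) = ln(3.2258); 365t = 1.1712/0.000241067 ≈ 4858.3332.
t ≈ 13.3105 years.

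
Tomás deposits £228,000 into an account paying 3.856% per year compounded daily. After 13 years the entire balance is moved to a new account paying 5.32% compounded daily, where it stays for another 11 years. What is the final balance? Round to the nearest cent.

£675,704.95

Phase 1: 228,000·(1 + 0.03856/365)^4745 ≈ 376,379.9552.
Phase 2: 376,379.9552·(1 + 0.0532/365)^4015 ≈ 675,704.9450.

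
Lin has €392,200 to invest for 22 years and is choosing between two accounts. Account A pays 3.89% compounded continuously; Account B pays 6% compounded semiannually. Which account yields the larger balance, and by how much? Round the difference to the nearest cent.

Account A growth factor: e^(0.0389·22) = e^0.8558 ≈ 2.35325623272; balance ≈ 922,947.0945.
Account B growth factor: (1 + 0.03)^44 ≈ 3.671452273448; balance ≈ 1,439,943.5816.
Account B is larger by 516,996.4872.

Account B, by €516,996.49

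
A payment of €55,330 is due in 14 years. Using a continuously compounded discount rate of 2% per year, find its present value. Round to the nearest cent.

P = A·e^(−rt) = 55,330·e^(−0.28).
e^(−0.28) ≈ 0.75578374146, so P ≈ 41,817.5144.

€41,817.51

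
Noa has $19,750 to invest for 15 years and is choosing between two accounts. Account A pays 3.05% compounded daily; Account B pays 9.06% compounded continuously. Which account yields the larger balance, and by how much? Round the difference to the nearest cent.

Account B, by $45,666.16

A: (1 + 0.0305/365)^5475 ≈ 1.5800885446, so 19,750 × 1.5800885446 ≈ 31,206.7488.
B: e^(0.0906·15) = e^1.359 ≈ 3.8922990559, so 19,750 × 3.8922990559 ≈ 76,872.9064.
Difference ≈ 45,666.1576 in favor of B.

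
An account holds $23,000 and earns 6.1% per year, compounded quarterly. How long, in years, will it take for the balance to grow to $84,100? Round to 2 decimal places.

(1 + 0.01525)^(4t) = 84,100/23,000 = 3.6565.
4t·ln(1 + 0.01525) = ln(3.6565); 4t = 1.2965/0.0151349 ≈ 85.6638.
t ≈ 21.4160 years.

21.42 years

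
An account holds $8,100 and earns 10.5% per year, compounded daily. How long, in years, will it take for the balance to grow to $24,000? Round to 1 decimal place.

10.3 years

(1 + 0.000287671)^(365t) = 24,000/8,100 = 2.963.
365t·ln(1 + 0.000287671) = ln(2.963); 365t = 1.0862/0.00028763 ≈ 3776.3456.
t ≈ 10.3462 years.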